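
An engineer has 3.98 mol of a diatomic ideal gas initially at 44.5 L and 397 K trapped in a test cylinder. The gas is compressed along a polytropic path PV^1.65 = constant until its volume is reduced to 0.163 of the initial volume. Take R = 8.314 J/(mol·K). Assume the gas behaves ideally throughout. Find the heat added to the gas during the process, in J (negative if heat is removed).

P₁ = nRT₁/V₁ = 3.98×8.314×397/44.5 = 295 kPa.
Polytropic n=1.65: T₂ = T₁(V₁/V₂)^(n−1) = 397×(6.13)^0.65 = 1290 K; P₂ = P₁(V₁/V₂)^n = 5890 kPa.
W = (P₁V₁−P₂V₂)/(n−1) = (295×44.5−5890×7.25)/0.65 = -45500 J.
ΔU = nCvΔT = 3.98×20.8×(1290−397) = 73900 J.
Q = ΔU + W = 28400 J.

28400 J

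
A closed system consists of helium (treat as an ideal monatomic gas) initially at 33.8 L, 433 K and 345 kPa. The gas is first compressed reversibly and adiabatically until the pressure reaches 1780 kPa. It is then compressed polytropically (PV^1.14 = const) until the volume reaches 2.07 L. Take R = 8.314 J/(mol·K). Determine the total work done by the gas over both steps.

n = P₁V₁/(RT₁) = 345×33.8/(8.314×433) = 3.24 mol.
Step 1 — Adiabatic: T₂/T₁ = (P₂/P₁)^((γ−1)/γ) ⇒ T₂ = 433×(5.16)^0.400 = 835 K; V₂ = 12.6 L.
ΔU = nCvΔT = 3.24×12.5×(835−433) = 16200 J.
Q = 0 for an adiabatic process, so W = −ΔU = -16200 J.
State after step 1: P = 1780 kPa, V = 12.6 L, T = 835 K.
Step 2 — Polytropic n=1.14: T₂ = T₁(V₁/V₂)^(n−1) = 835×(6.10)^0.14 = 1080 K; P₂ = P₁(V₁/V₂)^n = 14000 kPa.
W = (P₁V₁−P₂V₂)/(n−1) = (1780×12.6−14000×2.07)/0.14 = -46300 J.
ΔU = nCvΔT = 3.24×12.5×(1080−835) = 9710 J.
Q = ΔU + W = -36500 J.
Net over both steps: W = -62500 J, Q = -36500 J, ΔU = 25900 J.

-62500 J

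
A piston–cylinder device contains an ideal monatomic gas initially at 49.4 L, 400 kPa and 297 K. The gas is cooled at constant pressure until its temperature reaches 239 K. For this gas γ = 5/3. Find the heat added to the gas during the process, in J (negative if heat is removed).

-9650 J

n = P₁V₁/(RT₁) = 400×49.4/(8.314×297) = 8.00 mol.
Isobaric: P stays 400 kPa; V/T = const ⇒ T₂ = 239 K, V₂ = 39.8 L.
W = PΔV = 400×(39.8−49.4) kPa·L = -3860 J.
ΔU = nCvΔT = 8.00×12.5×(239−297) = -5790 J.
Q = ΔU + W = nCpΔT = -9650 J.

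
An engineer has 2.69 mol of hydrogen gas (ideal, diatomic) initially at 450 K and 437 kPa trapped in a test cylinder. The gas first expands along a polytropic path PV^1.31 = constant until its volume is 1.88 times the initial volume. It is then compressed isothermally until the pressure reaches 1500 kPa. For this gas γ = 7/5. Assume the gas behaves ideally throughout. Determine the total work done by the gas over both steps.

V₁ = nRT₁/P₁ = 2.69×8.314×450/437 = 23.0 L.
Step 1 — Polytropic n=1.31: T₂ = T₁(V₁/V₂)^(n−1) = 450×(0.532)^0.31 = 370 K; P₂ = P₁(V₁/V₂)^n = 191 kPa.
W = (P₁V₁−P₂V₂)/(n−1) = (437×23.0−191×43.3)/0.31 = 5770 J.
ΔU = nCvΔT = 2.69×20.8×(370−450) = -4470 J.
Q = ΔU + W = 1300 J.
State after step 1: P = 191 kPa, V = 43.3 L, T = 370 K.
Step 2 — Isothermal: T stays 370 K; PV = const ⇒ V₂ = 5.52 L, P₂ = 1500 kPa.
ΔU = 0 (ideal gas, T constant).
W = nRT ln(V₂/V₁) = 2.69×8.314×370×ln(0.127) = -17000 J.
Q = ΔU + W = -17000 J.
Net over both steps: W = -11300 J, Q = -15800 J, ΔU = -4470 J.

-11300 J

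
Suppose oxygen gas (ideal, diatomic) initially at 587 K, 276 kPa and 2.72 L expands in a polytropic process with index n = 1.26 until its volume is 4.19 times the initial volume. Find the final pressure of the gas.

Polytropic n=1.26: T₂ = T₁(V₁/V₂)^(n−1) = 587×(0.239)^0.26 = 404 K; P₂ = P₁(V₁/V₂)^n = 45.4 kPa.

45.4 kPa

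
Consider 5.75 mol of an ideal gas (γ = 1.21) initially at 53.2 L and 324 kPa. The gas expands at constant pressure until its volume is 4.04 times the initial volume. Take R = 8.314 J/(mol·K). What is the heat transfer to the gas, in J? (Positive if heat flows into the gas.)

T₁ = P₁V₁/(nR) = 324×53.2/(5.75×8.314) = 361 K.
Isobaric: P stays 324 kPa; V/T = const ⇒ T₂ = 1460 K, V₂ = 215 L.
W = PΔV = 324×(215−53.2) kPa·L = 52400 J.
ΔU = nCvΔT = 5.75×39.6×(1460−361) = 250000 J.
Q = ΔU + W = nCpΔT = 302000 J.

302000 J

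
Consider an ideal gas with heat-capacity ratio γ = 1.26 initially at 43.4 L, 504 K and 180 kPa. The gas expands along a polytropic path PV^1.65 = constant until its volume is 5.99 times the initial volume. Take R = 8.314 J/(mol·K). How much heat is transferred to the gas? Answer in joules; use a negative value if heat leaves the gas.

n = P₁V₁/(RT₁) = 180×43.4/(8.314×504) = 1.86 mol.
Polytropic n=1.65: T₂ = T₁(V₁/V₂)^(n−1) = 504×(0.167)^0.65 = 157 K; P₂ = P₁(V₁/V₂)^n = 9.39 kPa.
W = (P₁V₁−P₂V₂)/(n−1) = (180×43.4−9.39×260)/0.65 = 8260 J.
ΔU = nCvΔT = 1.86×32.0×(157−504) = -20700 J.
Q = ΔU + W = -12400 J.

-12400 J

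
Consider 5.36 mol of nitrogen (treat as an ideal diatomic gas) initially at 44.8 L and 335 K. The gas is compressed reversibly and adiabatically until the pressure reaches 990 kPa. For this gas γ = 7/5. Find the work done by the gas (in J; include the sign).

P₁ = nRT₁/V₁ = 5.36×8.314×335/44.8 = 333 kPa.
Adiabatic: T₂/T₁ = (P₂/P₁)^((γ−1)/γ) ⇒ T₂ = 335×(2.97)^0.286 = 457 K; V₂ = 20.6 L.
ΔU = nCvΔT = 5.36×20.8×(457−335) = 13600 J.
Q = 0 for an adiabatic process, so W = −ΔU = -13600 J.

-13600 J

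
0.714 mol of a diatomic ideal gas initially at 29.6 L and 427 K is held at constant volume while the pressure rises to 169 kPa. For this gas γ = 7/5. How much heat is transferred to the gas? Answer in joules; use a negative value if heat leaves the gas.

6170 J

P₁ = nRT₁/V₁ = 0.714×8.314×427/29.6 = 85.6 kPa.
Isochoric: V stays 29.6 L; P/T = const ⇒ T₂ = 843 K, P₂ = 169 kPa.
W = 0 (no volume change).
ΔU = nCvΔT = 0.714×20.8×(843−427) = 6170 J.
Q = ΔU = 6170 J.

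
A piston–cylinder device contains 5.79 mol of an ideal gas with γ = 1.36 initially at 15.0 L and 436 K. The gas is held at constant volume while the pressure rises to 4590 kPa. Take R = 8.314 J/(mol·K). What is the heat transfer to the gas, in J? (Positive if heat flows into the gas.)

P₁ = nRT₁/V₁ = 5.79×8.314×436/15.0 = 1400 kPa.
Isochoric: V stays 15.0 L; P/T = const ⇒ T₂ = 1430 K, P₂ = 4590 kPa.
W = 0 (no volume change).
ΔU = nCvΔT = 5.79×23.1×(1430−436) = 133000 J.
Q = ΔU = 133000 J.

133000 J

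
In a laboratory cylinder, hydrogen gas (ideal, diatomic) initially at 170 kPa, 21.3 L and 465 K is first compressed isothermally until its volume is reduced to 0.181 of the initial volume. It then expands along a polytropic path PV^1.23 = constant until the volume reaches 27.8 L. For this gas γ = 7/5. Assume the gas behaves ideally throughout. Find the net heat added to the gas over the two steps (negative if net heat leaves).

-3750 J

n = P₁V₁/(RT₁) = 170×21.3/(8.314×465) = 0.937 mol.
Step 1 — Isothermal: T stays 465 K; PV = const ⇒ V₂ = 3.86 L, P₂ = 939 kPa.
ΔU = 0 (ideal gas, T constant).
W = nRT ln(V₂/V₁) = 0.937×8.314×465×ln(0.181) = -6190 J.
Q = ΔU + W = -6190 J.
State after step 1: P = 939 kPa, V = 3.86 L, T = 465 K.
Step 2 — Polytropic n=1.23: T₂ = T₁(V₁/V₂)^(n−1) = 465×(0.139)^0.23 = 295 K; P₂ = P₁(V₁/V₂)^n = 82.7 kPa.
W = (P₁V₁−P₂V₂)/(n−1) = (939×3.86−82.7×27.8)/0.23 = 5750 J.
ΔU = nCvΔT = 0.937×20.8×(295−465) = -3310 J.
Q = ΔU + W = 2440 J.
Net over both steps: W = -440 J, Q = -3750 J, ΔU = -3310 J.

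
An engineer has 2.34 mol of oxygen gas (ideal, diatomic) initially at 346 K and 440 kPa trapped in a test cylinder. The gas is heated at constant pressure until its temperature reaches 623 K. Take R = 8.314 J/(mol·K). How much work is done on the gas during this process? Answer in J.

-5390 J

V₁ = nRT₁/P₁ = 2.34×8.314×346/440 = 15.3 L.
Isobaric: P stays 440 kPa; V/T = const ⇒ T₂ = 623 K, V₂ = 27.5 L.
W = PΔV = 440×(27.5−15.3) kPa·L = 5390 J.
Work done on the gas = −W_by = -5390 J.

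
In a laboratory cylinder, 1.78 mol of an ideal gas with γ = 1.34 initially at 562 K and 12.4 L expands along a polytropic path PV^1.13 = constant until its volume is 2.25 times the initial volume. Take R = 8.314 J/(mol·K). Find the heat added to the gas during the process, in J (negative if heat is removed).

3950 J

P₁ = nRT₁/V₁ = 1.78×8.314×562/12.4 = 671 kPa.
Polytropic n=1.13: T₂ = T₁(V₁/V₂)^(n−1) = 562×(0.444)^0.13 = 506 K; P₂ = P₁(V₁/V₂)^n = 268 kPa.
W = (P₁V₁−P₂V₂)/(n−1) = (671×12.4−268×27.9)/0.13 = 6400 J.
ΔU = nCvΔT = 1.78×24.5×(506−562) = -2450 J.
Q = ΔU + W = 3950 J.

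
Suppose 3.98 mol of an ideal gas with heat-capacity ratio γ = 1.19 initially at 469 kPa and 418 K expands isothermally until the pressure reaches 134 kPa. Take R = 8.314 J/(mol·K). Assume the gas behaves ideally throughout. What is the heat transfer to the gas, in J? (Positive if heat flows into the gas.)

V₁ = nRT₁/P₁ = 3.98×8.314×418/469 = 29.5 L.
Isothermal: T stays 418 K; PV = const ⇒ V₂ = 103 L, P₂ = 134 kPa.
ΔU = 0 (ideal gas, T constant).
W = nRT ln(V₂/V₁) = 3.98×8.314×418×ln(3.50) = 17300 J.
Q = ΔU + W = 17300 J.

17300 J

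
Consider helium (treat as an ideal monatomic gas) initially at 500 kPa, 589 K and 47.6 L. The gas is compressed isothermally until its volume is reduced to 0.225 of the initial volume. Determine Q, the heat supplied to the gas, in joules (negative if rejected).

n = P₁V₁/(RT₁) = 500×47.6/(8.314×589) = 4.86 mol.
Isothermal: T stays 589 K; PV = const ⇒ V₂ = 10.7 L, P₂ = 2220 kPa.
ΔU = 0 (ideal gas, T constant).
W = nRT ln(V₂/V₁) = 4.86×8.314×589×ln(0.225) = -35500 J.
Q = ΔU + W = -35500 J.

-35500 J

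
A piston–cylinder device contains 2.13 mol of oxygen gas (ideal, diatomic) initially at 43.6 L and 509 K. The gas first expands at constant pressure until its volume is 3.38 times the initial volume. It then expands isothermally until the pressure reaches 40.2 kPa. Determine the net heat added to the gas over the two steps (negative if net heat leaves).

P₁ = nRT₁/V₁ = 2.13×8.314×509/43.6 = 207 kPa.
Step 1 — Isobaric: P stays 207 kPa; V/T = const ⇒ T₂ = 1720 K, V₂ = 147 L.
W = PΔV = 207×(147−43.6) kPa·L = 21500 J.
ΔU = nCvΔT = 2.13×20.8×(1720−509) = 53600 J.
Q = ΔU + W = nCpΔT = 75100 J.
State after step 1: P = 207 kPa, V = 147 L, T = 1720 K.
Step 2 — Isothermal: T stays 1720 K; PV = const ⇒ V₂ = 758 L, P₂ = 40.2 kPa.
ΔU = 0 (ideal gas, T constant).
W = nRT ln(V₂/V₁) = 2.13×8.314×1720×ln(5.14) = 49900 J.
Q = ΔU + W = 49900 J.
Net over both steps: W = 71300 J, Q = 125000 J, ΔU = 53600 J.

125000 J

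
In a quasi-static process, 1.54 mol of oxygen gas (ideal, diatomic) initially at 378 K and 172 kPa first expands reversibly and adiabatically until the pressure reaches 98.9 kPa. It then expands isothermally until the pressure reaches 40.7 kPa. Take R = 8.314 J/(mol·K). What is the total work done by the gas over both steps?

5440 J

V₁ = nRT₁/P₁ = 1.54×8.314×378/172 = 28.1 L.
Step 1 — Adiabatic: T₂/T₁ = (P₂/P₁)^((γ−1)/γ) ⇒ T₂ = 378×(0.575)^0.286 = 323 K; V₂ = 41.8 L.
ΔU = nCvΔT = 1.54×20.8×(323−378) = -1770 J.
Q = 0 for an adiabatic process, so W = −ΔU = 1770 J.
State after step 1: P = 98.9 kPa, V = 41.8 L, T = 323 K.
Step 2 — Isothermal: T stays 323 K; PV = const ⇒ V₂ = 102 L, P₂ = 40.7 kPa.
ΔU = 0 (ideal gas, T constant).
W = nRT ln(V₂/V₁) = 1.54×8.314×323×ln(2.43) = 3670 J.
Q = ΔU + W = 3670 J.
Net over both steps: W = 5440 J, Q = 3670 J, ΔU = -1770 J.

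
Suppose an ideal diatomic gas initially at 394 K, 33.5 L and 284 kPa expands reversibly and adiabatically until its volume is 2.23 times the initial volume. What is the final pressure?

92.4 kPa

Adiabatic: TV^(γ−1) = const ⇒ T₂ = 394×(0.448)^0.400 = 286 K; PV^γ = const ⇒ P₂ = 92.4 kPa.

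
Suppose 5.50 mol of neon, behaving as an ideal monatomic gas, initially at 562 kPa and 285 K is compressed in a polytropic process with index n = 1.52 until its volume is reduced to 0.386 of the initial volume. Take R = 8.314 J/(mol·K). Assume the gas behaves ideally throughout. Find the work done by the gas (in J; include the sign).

-16100 J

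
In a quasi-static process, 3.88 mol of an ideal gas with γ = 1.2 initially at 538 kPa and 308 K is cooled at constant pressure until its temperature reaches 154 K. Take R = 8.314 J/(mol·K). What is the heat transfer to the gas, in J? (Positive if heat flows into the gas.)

-29800 J

V₁ = nRT₁/P₁ = 3.88×8.314×308/538 = 18.5 L.
Isobaric: P stays 538 kPa; V/T = const ⇒ T₂ = 154 K, V₂ = 9.23 L.
W = PΔV = 538×(9.23−18.5) kPa·L = -4970 J.
ΔU = nCvΔT = 3.88×41.6×(154−308) = -24800 J.
Q = ΔU + W = nCpΔT = -29800 J.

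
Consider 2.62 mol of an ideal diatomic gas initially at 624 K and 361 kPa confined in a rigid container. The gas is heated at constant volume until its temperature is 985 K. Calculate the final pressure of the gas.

V₁ = nRT₁/P₁ = 2.62×8.314×624/361 = 37.7 L.
Isochoric: V stays 37.7 L; P/T = const ⇒ T₂ = 985 K, P₂ = 570 kPa.

570 kPa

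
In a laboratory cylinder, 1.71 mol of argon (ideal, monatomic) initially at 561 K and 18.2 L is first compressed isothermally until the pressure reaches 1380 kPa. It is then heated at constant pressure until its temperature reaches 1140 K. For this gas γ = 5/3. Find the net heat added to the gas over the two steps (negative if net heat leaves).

11400 J

P₁ = nRT₁/V₁ = 1.71×8.314×561/18.2 = 438 kPa.
Step 1 — Isothermal: T stays 561 K; PV = const ⇒ V₂ = 5.78 L, P₂ = 1380 kPa.
ΔU = 0 (ideal gas, T constant).
W = nRT ln(V₂/V₁) = 1.71×8.314×561×ln(0.318) = -9150 J.
Q = ΔU + W = -9150 J.
State after step 1: P = 1380 kPa, V = 5.78 L, T = 561 K.
Step 2 — Isobaric: P stays 1380 kPa; V/T = const ⇒ T₂ = 1140 K, V₂ = 11.7 L.
W = PΔV = 1380×(11.7−5.78) kPa·L = 8230 J.
ΔU = nCvΔT = 1.71×12.5×(1140−561) = 12300 J.
Q = ΔU + W = nCpΔT = 20600 J.
Net over both steps: W = -917 J, Q = 11400 J, ΔU = 12300 J.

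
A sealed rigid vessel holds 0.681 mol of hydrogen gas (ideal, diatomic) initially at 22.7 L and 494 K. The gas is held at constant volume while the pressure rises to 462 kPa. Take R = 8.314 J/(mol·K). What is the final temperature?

1850 K

P₁ = nRT₁/V₁ = 0.681×8.314×494/22.7 = 123 kPa.
Isochoric: V stays 22.7 L; P/T = const ⇒ T₂ = 1850 K, P₂ = 462 kPa.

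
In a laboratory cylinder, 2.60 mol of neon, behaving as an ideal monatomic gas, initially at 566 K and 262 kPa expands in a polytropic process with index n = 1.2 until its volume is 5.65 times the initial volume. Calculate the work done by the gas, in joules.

17900 J

V₁ = nRT₁/P₁ = 2.60×8.314×566/262 = 46.7 L.
Polytropic n=1.2: T₂ = T₁(V₁/V₂)^(n−1) = 566×(0.177)^0.20 = 400 K; P₂ = P₁(V₁/V₂)^n = 32.8 kPa.
W = (P₁V₁−P₂V₂)/(n−1) = (262×46.7−32.8×264)/0.20 = 17900 J.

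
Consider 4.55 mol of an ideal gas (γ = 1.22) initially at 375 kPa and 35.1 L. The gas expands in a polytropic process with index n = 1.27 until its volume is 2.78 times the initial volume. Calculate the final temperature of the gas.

T₁ = P₁V₁/(nR) = 375×35.1/(4.55×8.314) = 348 K.
Polytropic n=1.27: T₂ = T₁(V₁/V₂)^(n−1) = 348×(0.360)^0.27 = 264 K; P₂ = P₁(V₁/V₂)^n = 102 kPa.

264 K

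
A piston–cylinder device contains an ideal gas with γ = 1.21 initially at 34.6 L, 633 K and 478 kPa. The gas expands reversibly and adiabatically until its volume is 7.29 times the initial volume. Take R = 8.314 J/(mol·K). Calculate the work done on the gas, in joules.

-26900 J

n = P₁V₁/(RT₁) = 478×34.6/(8.314×633) = 3.14 mol.
Adiabatic: TV^(γ−1) = const ⇒ T₂ = 633×(0.137)^0.210 = 417 K; PV^γ = const ⇒ P₂ = 43.2 kPa.
ΔU = nCvΔT = 3.14×39.6×(417−633) = -26900 J.
Q = 0 for an adiabatic process, so W = −ΔU = 26900 J.
Work done on the gas = −W_by = -26900 J.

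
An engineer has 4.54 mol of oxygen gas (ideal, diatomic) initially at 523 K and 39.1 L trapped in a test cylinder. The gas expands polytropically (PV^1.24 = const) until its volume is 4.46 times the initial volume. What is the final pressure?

79.1 kPa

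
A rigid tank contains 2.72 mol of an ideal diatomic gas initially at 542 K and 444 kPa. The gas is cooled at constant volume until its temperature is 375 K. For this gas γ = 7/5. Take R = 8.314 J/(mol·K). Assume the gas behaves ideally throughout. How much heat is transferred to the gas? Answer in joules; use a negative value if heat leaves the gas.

V₁ = nRT₁/P₁ = 2.72×8.314×542/444 = 27.6 L.
Isochoric: V stays 27.6 L; P/T = const ⇒ T₂ = 375 K, P₂ = 307 kPa.
W = 0 (no volume change).
ΔU = nCvΔT = 2.72×20.8×(375−542) = -9440 J.
Q = ΔU = -9440 J.

-9440 J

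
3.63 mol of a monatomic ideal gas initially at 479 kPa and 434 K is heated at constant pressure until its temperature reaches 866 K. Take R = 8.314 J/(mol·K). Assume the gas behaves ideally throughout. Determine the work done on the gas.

-13000 J

V₁ = nRT₁/P₁ = 3.63×8.314×434/479 = 27.3 L.
Isobaric: P stays 479 kPa; V/T = const ⇒ T₂ = 866 K, V₂ = 54.6 L.
W = PΔV = 479×(54.6−27.3) kPa·L = 13000 J.
Work done on the gas = −W_by = -13000 J.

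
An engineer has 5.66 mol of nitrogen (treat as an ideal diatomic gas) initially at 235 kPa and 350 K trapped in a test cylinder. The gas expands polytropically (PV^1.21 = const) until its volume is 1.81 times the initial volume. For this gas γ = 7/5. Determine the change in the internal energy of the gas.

V₁ = nRT₁/P₁ = 5.66×8.314×350/235 = 70.1 L.
Polytropic n=1.21: T₂ = T₁(V₁/V₂)^(n−1) = 350×(0.552)^0.21 = 309 K; P₂ = P₁(V₁/V₂)^n = 115 kPa.
For an ideal gas ΔU = nCvΔT with Cv = (5/2)R = 20.8 J/(mol·K).
ΔU = 5.66×20.8×(309−350) = -4820 J.

-4820 J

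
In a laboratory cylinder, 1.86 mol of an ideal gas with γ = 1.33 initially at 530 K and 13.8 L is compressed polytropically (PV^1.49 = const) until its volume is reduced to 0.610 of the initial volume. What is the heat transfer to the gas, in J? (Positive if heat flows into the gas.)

2220 J

P₁ = nRT₁/V₁ = 1.86×8.314×530/13.8 = 594 kPa.
Polytropic n=1.49: T₂ = T₁(V₁/V₂)^(n−1) = 530×(1.64)^0.49 = 675 K; P₂ = P₁(V₁/V₂)^n = 1240 kPa.
W = (P₁V₁−P₂V₂)/(n−1) = (594×13.8−1240×8.42)/0.49 = -4580 J.
ΔU = nCvΔT = 1.86×25.2×(675−530) = 6810 J.
Q = ΔU + W = 2220 J.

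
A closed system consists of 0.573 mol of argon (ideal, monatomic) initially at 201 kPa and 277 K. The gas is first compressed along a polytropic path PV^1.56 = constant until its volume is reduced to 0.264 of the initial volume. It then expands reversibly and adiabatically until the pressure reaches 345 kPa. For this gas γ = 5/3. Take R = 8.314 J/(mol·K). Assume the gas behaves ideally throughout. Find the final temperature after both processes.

V₁ = nRT₁/P₁ = 0.573×8.314×277/201 = 6.57 L.
Step 1 — Polytropic n=1.56: T₂ = T₁(V₁/V₂)^(n−1) = 277×(3.79)^0.56 = 584 K; P₂ = P₁(V₁/V₂)^n = 1610 kPa.
W = (P₁V₁−P₂V₂)/(n−1) = (201×6.57−1610×1.73)/0.56 = -2610 J.
ΔU = nCvΔT = 0.573×12.5×(584−277) = 2190 J.
Q = ΔU + W = -418 J.
State after step 1: P = 1610 kPa, V = 1.73 L, T = 584 K.
Step 2 — Adiabatic: T₂/T₁ = (P₂/P₁)^((γ−1)/γ) ⇒ T₂ = 584×(0.215)^0.400 = 316 K; V₂ = 4.36 L.
ΔU = nCvΔT = 0.573×12.5×(316−584) = -1920 J.
Q = 0 for an adiabatic process, so W = −ΔU = 1920 J.
Net over both steps: W = -695 J, Q = -418 J, ΔU = 277 J.

316 K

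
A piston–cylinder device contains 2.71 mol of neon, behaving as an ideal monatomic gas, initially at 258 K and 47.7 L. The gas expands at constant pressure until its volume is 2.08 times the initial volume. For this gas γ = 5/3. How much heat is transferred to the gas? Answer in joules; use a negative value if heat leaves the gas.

P₁ = nRT₁/V₁ = 2.71×8.314×258/47.7 = 122 kPa.
Isobaric: P stays 122 kPa; V/T = const ⇒ T₂ = 537 K, V₂ = 99.2 L.
W = PΔV = 122×(99.2−47.7) kPa·L = 6280 J.
ΔU = nCvΔT = 2.71×12.5×(537−258) = 9420 J.
Q = ΔU + W = nCpΔT = 15700 J.

15700 J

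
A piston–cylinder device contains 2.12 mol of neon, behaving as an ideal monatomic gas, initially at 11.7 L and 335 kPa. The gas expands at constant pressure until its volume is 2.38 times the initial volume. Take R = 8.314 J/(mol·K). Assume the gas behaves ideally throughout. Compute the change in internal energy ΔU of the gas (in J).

8110 J

T₁ = P₁V₁/(nR) = 335×11.7/(2.12×8.314) = 222 K.
Isobaric: P stays 335 kPa; V/T = const ⇒ T₂ = 529 K, V₂ = 27.8 L.
For an ideal gas ΔU = nCvΔT with Cv = (3/2)R = 12.5 J/(mol·K).
ΔU = 2.12×12.5×(529−222) = 8110 J.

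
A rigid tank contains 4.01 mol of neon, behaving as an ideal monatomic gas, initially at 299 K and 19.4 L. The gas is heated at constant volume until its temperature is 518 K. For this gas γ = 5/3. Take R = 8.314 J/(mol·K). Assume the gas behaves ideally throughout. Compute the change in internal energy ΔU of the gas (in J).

P₁ = nRT₁/V₁ = 4.01×8.314×299/19.4 = 514 kPa.
Isochoric: V stays 19.4 L; P/T = const ⇒ T₂ = 518 K, P₂ = 890 kPa.
For an ideal gas ΔU = nCvΔT with Cv = (3/2)R = 12.5 J/(mol·K).
ΔU = 4.01×12.5×(518−299) = 11000 J.

11000 J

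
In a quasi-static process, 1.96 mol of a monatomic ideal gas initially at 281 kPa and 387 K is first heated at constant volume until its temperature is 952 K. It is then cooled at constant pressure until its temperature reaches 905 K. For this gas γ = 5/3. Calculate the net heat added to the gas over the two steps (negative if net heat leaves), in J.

11900 J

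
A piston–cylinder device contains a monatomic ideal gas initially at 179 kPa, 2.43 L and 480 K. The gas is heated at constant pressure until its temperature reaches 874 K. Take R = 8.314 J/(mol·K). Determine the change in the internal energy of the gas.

536 J

n = P₁V₁/(RT₁) = 179×2.43/(8.314×480) = 0.109 mol.
Isobaric: P stays 179 kPa; V/T = const ⇒ T₂ = 874 K, V₂ = 4.42 L.
For an ideal gas ΔU = nCvΔT with Cv = (3/2)R = 12.5 J/(mol·K).
ΔU = 0.109×12.5×(874−480) = 536 J.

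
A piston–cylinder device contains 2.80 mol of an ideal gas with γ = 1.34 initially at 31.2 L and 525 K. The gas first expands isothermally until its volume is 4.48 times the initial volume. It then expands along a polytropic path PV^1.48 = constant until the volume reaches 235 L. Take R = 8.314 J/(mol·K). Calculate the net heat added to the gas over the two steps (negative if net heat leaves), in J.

16000 J

P₁ = nRT₁/V₁ = 2.80×8.314×525/31.2 = 392 kPa.
Step 1 — Isothermal: T stays 525 K; PV = const ⇒ V₂ = 140 L, P₂ = 87.4 kPa.
ΔU = 0 (ideal gas, T constant).
W = nRT ln(V₂/V₁) = 2.80×8.314×525×ln(4.48) = 18300 J.
Q = ΔU + W = 18300 J.
State after step 1: P = 87.4 kPa, V = 140 L, T = 525 K.
Step 2 — Polytropic n=1.48: T₂ = T₁(V₁/V₂)^(n−1) = 525×(0.595)^0.48 = 409 K; P₂ = P₁(V₁/V₂)^n = 40.5 kPa.
W = (P₁V₁−P₂V₂)/(n−1) = (87.4×140−40.5×235)/0.48 = 5620 J.
ΔU = nCvΔT = 2.80×24.5×(409−525) = -7930 J.
Q = ΔU + W = -2310 J.
Net over both steps: W = 23900 J, Q = 16000 J, ΔU = -7930 J.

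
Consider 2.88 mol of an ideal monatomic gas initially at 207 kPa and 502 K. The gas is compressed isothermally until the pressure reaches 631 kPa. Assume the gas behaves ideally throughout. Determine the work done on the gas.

13400 J

V₁ = nRT₁/P₁ = 2.88×8.314×502/207 = 58.1 L.
Isothermal: T stays 502 K; PV = const ⇒ V₂ = 19.0 L, P₂ = 631 kPa.
W = nRT ln(V₂/V₁) = 2.88×8.314×502×ln(0.328) = -13400 J.
Work done on the gas = −W_by = 13400 J.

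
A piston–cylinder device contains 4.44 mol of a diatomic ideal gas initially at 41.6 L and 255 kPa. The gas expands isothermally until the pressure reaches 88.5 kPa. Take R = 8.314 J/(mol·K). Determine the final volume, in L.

120 L

T₁ = P₁V₁/(nR) = 255×41.6/(4.44×8.314) = 287 K.
Isothermal: T stays 287 K; PV = const ⇒ V₂ = 120 L, P₂ = 88.5 kPa.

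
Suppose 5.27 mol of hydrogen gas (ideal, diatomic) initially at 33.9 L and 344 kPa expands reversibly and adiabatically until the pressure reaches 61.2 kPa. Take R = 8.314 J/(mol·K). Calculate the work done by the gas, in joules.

T₁ = P₁V₁/(nR) = 344×33.9/(5.27×8.314) = 266 K.
Adiabatic: T₂/T₁ = (P₂/P₁)^((γ−1)/γ) ⇒ T₂ = 266×(0.178)^0.286 = 163 K; V₂ = 116 L.
ΔU = nCvΔT = 5.27×20.8×(163−266) = -11400 J.
Q = 0 for an adiabatic process, so W = −ΔU = 11400 J.

11400 J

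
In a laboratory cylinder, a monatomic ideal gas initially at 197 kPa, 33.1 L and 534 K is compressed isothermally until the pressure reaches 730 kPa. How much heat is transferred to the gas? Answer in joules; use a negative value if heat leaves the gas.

-8540 J

n = P₁V₁/(RT₁) = 197×33.1/(8.314×534) = 1.47 mol.
Isothermal: T stays 534 K; PV = const ⇒ V₂ = 8.93 L, P₂ = 730 kPa.
ΔU = 0 (ideal gas, T constant).
W = nRT ln(V₂/V₁) = 1.47×8.314×534×ln(0.270) = -8540 J.
Q = ΔU + W = -8540 J.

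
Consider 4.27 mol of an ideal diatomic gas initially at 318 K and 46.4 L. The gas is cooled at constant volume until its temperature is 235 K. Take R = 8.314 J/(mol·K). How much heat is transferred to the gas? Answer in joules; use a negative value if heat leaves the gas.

-7370 J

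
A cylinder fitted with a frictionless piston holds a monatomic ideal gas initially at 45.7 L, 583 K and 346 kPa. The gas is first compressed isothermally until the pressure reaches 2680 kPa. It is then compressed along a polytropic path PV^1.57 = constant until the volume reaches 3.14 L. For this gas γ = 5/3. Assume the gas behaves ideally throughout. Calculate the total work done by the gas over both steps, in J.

n = P₁V₁/(RT₁) = 346×45.7/(8.314×583) = 3.26 mol.
Step 1 — Isothermal: T stays 583 K; PV = const ⇒ V₂ = 5.90 L, P₂ = 2680 kPa.
ΔU = 0 (ideal gas, T constant).
W = nRT ln(V₂/V₁) = 3.26×8.314×583×ln(0.129) = -32400 J.
Q = ΔU + W = -32400 J.
State after step 1: P = 2680 kPa, V = 5.90 L, T = 583 K.
Step 2 — Polytropic n=1.57: T₂ = T₁(V₁/V₂)^(n−1) = 583×(1.88)^0.57 = 835 K; P₂ = P₁(V₁/V₂)^n = 7210 kPa.
W = (P₁V₁−P₂V₂)/(n−1) = (2680×5.90−7210×3.14)/0.57 = -12000 J.
ΔU = nCvΔT = 3.26×12.5×(835−583) = 10300 J.
Q = ΔU + W = -1740 J.
Net over both steps: W = -44400 J, Q = -34100 J, ΔU = 10300 J.

-44400 J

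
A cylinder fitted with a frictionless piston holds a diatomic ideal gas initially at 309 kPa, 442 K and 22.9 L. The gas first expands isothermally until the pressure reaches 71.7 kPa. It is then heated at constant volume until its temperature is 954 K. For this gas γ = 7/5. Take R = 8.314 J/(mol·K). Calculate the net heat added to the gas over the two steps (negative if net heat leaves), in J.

n = P₁V₁/(RT₁) = 309×22.9/(8.314×442) = 1.93 mol.
Step 1 — Isothermal: T stays 442 K; PV = const ⇒ V₂ = 98.7 L, P₂ = 71.7 kPa.
ΔU = 0 (ideal gas, T constant).
W = nRT ln(V₂/V₁) = 1.93×8.314×442×ln(4.31) = 10300 J.
Q = ΔU + W = 10300 J.
State after step 1: P = 71.7 kPa, V = 98.7 L, T = 442 K.
Step 2 — Isochoric: V stays 98.7 L; P/T = const ⇒ T₂ = 954 K, P₂ = 155 kPa.
W = 0 (no volume change).
ΔU = nCvΔT = 1.93×20.8×(954−442) = 20500 J.
Q = ΔU = 20500 J.
Net over both steps: W = 10300 J, Q = 30800 J, ΔU = 20500 J.

30800 J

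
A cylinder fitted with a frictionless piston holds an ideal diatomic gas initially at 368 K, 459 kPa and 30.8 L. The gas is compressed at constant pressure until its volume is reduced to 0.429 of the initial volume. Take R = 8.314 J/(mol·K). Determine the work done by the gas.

-8070 J

n = P₁V₁/(RT₁) = 459×30.8/(8.314×368) = 4.62 mol.
Isobaric: P stays 459 kPa; V/T = const ⇒ T₂ = 158 K, V₂ = 13.2 L.
W = PΔV = 459×(13.2−30.8) kPa·L = -8070 J.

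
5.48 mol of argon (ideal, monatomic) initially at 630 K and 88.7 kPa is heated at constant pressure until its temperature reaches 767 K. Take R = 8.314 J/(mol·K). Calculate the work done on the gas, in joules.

-6240 J

V₁ = nRT₁/P₁ = 5.48×8.314×630/88.7 = 324 L.
Isobaric: P stays 88.7 kPa; V/T = const ⇒ T₂ = 767 K, V₂ = 394 L.
W = PΔV = 88.7×(394−324) kPa·L = 6240 J.
Work done on the gas = −W_by = -6240 J.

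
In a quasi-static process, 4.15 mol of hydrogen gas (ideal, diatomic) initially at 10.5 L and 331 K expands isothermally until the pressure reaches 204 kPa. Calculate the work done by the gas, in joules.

19100 J

P₁ = nRT₁/V₁ = 4.15×8.314×331/10.5 = 1090 kPa.
Isothermal: T stays 331 K; PV = const ⇒ V₂ = 56.0 L, P₂ = 204 kPa.
W = nRT ln(V₂/V₁) = 4.15×8.314×331×ln(5.33) = 19100 J.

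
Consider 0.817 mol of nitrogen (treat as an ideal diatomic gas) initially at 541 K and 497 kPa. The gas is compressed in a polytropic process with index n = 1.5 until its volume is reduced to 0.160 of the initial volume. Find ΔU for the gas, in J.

V₁ = nRT₁/P₁ = 0.817×8.314×541/497 = 7.39 L.
Polytropic n=1.5: T₂ = T₁(V₁/V₂)^(n−1) = 541×(6.25)^0.50 = 1350 K; P₂ = P₁(V₁/V₂)^n = 7770 kPa.
For an ideal gas ΔU = nCvΔT with Cv = (5/2)R = 20.8 J/(mol·K).
ΔU = 0.817×20.8×(1350−541) = 13800 J.

13800 J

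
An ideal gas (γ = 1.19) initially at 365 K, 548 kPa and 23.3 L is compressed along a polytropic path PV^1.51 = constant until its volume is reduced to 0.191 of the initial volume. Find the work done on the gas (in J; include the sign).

n = P₁V₁/(RT₁) = 548×23.3/(8.314×365) = 4.21 mol.
Polytropic n=1.51: T₂ = T₁(V₁/V₂)^(n−1) = 365×(5.24)^0.51 = 849 K; P₂ = P₁(V₁/V₂)^n = 6670 kPa.
W = (P₁V₁−P₂V₂)/(n−1) = (548×23.3−6670×4.45)/0.51 = -33200 J.
Work done on the gas = −W_by = 33200 J.

33200 J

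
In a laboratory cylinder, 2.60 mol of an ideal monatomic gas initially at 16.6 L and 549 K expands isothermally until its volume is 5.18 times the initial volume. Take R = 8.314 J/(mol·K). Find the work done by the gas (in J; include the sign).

19500 J

P₁ = nRT₁/V₁ = 2.60×8.314×549/16.6 = 715 kPa.
Isothermal: T stays 549 K; PV = const ⇒ V₂ = 86.0 L, P₂ = 138 kPa.
W = nRT ln(V₂/V₁) = 2.60×8.314×549×ln(5.18) = 19500 J.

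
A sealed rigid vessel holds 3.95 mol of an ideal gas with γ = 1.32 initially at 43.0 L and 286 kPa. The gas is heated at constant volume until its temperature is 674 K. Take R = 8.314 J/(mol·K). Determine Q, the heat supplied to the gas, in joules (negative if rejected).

T₁ = P₁V₁/(nR) = 286×43.0/(3.95×8.314) = 374 K.
Isochoric: V stays 43.0 L; P/T = const ⇒ T₂ = 674 K, P₂ = 515 kPa.
W = 0 (no volume change).
ΔU = nCvΔT = 3.95×26.0×(674−374) = 30700 J.
Q = ΔU = 30700 J.

30700 J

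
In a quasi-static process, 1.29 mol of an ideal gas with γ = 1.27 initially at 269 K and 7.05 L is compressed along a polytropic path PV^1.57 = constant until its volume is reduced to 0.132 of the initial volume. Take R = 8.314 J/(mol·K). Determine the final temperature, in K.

P₁ = nRT₁/V₁ = 1.29×8.314×269/7.05 = 409 kPa.
Polytropic n=1.57: T₂ = T₁(V₁/V₂)^(n−1) = 269×(7.58)^0.57 = 853 K; P₂ = P₁(V₁/V₂)^n = 9830 kPa.

853 K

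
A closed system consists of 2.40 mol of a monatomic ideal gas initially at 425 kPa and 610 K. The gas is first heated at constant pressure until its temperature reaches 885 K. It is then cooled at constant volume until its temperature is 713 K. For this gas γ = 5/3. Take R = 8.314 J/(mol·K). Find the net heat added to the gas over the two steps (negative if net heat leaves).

V₁ = nRT₁/P₁ = 2.40×8.314×610/425 = 28.6 L.
Step 1 — Isobaric: P stays 425 kPa; V/T = const ⇒ T₂ = 885 K, V₂ = 41.6 L.
W = PΔV = 425×(41.6−28.6) kPa·L = 5490 J.
ΔU = nCvΔT = 2.40×12.5×(885−610) = 8230 J.
Q = ΔU + W = nCpΔT = 13700 J.
State after step 1: P = 425 kPa, V = 41.6 L, T = 885 K.
Step 2 — Isochoric: V stays 41.6 L; P/T = const ⇒ T₂ = 713 K, P₂ = 342 kPa.
W = 0 (no volume change).
ΔU = nCvΔT = 2.40×12.5×(713−885) = -5150 J.
Q = ΔU = -5150 J.
Net over both steps: W = 5490 J, Q = 8570 J, ΔU = 3080 J.

8570 J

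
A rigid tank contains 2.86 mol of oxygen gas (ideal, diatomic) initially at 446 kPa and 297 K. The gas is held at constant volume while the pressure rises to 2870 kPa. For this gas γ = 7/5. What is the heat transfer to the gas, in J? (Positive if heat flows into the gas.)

V₁ = nRT₁/P₁ = 2.86×8.314×297/446 = 15.8 L.
Isochoric: V stays 15.8 L; P/T = const ⇒ T₂ = 1910 K, P₂ = 2870 kPa.
W = 0 (no volume change).
ΔU = nCvΔT = 2.86×20.8×(1910−297) = 96000 J.
Q = ΔU = 96000 J.

96000 J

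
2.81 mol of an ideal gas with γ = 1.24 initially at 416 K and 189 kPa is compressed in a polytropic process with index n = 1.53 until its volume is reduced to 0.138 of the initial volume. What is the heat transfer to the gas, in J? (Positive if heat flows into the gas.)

V₁ = nRT₁/P₁ = 2.81×8.314×416/189 = 51.4 L.
Polytropic n=1.53: T₂ = T₁(V₁/V₂)^(n−1) = 416×(7.25)^0.53 = 1190 K; P₂ = P₁(V₁/V₂)^n = 3910 kPa.
W = (P₁V₁−P₂V₂)/(n−1) = (189×51.4−3910×7.10)/0.53 = -34000 J.
ΔU = nCvΔT = 2.81×34.6×(1190−416) = 75200 J.
Q = ΔU + W = 41100 J.

41100 J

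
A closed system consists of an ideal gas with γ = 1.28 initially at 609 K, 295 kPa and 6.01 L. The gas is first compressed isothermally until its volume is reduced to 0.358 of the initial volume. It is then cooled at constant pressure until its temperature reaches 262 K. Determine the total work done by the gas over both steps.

n = P₁V₁/(RT₁) = 295×6.01/(8.314×609) = 0.350 mol.
Step 1 — Isothermal: T stays 609 K; PV = const ⇒ V₂ = 2.15 L, P₂ = 824 kPa.
ΔU = 0 (ideal gas, T constant).
W = nRT ln(V₂/V₁) = 0.350×8.314×609×ln(0.358) = -1820 J.
Q = ΔU + W = -1820 J.
State after step 1: P = 824 kPa, V = 2.15 L, T = 609 K.
Step 2 — Isobaric: P stays 824 kPa; V/T = const ⇒ T₂ = 262 K, V₂ = 0.926 L.
W = PΔV = 824×(0.926−2.15) kPa·L = -1010 J.
ΔU = nCvΔT = 0.350×29.7×(262−609) = -3610 J.
Q = ΔU + W = nCpΔT = -4620 J.
Net over both steps: W = -2830 J, Q = -6440 J, ΔU = -3610 J.

-2830 J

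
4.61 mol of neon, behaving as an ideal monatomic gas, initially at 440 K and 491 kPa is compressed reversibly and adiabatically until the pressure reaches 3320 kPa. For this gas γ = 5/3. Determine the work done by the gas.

V₁ = nRT₁/P₁ = 4.61×8.314×440/491 = 34.3 L.
Adiabatic: T₂/T₁ = (P₂/P₁)^((γ−1)/γ) ⇒ T₂ = 440×(6.76)^0.400 = 945 K; V₂ = 10.9 L.
ΔU = nCvΔT = 4.61×12.5×(945−440) = 29000 J.
Q = 0 for an adiabatic process, so W = −ΔU = -29000 J.

-29000 J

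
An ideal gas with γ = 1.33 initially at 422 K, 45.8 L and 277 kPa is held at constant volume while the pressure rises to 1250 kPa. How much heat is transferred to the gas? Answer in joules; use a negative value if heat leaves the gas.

n = P₁V₁/(RT₁) = 277×45.8/(8.314×422) = 3.62 mol.
Isochoric: V stays 45.8 L; P/T = const ⇒ T₂ = 1900 K, P₂ = 1250 kPa.
W = 0 (no volume change).
ΔU = nCvΔT = 3.62×25.2×(1900−422) = 135000 J.
Q = ΔU = 135000 J.

135000 J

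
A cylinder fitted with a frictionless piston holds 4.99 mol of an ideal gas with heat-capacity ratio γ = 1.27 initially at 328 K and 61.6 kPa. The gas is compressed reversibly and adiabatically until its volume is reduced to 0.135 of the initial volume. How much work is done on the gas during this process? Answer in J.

36100 J

V₁ = nRT₁/P₁ = 4.99×8.314×328/61.6 = 221 L.
Adiabatic: TV^(γ−1) = const ⇒ T₂ = 328×(7.41)^0.270 = 563 K; PV^γ = const ⇒ P₂ = 784 kPa.
ΔU = nCvΔT = 4.99×30.8×(563−328) = 36100 J.
Q = 0 for an adiabatic process, so W = −ΔU = -36100 J.
Work done on the gas = −W_by = 36100 J.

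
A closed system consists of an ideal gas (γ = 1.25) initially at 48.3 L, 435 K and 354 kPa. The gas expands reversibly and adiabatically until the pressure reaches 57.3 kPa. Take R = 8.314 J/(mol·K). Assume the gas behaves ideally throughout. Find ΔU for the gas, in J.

-20900 J

n = P₁V₁/(RT₁) = 354×48.3/(8.314×435) = 4.73 mol.
Adiabatic: T₂/T₁ = (P₂/P₁)^((γ−1)/γ) ⇒ T₂ = 435×(0.162)^0.200 = 302 K; V₂ = 207 L.
For an ideal gas ΔU = nCvΔT with Cv = R/(γ−1) = 33.3 J/(mol·K).
ΔU = 4.73×33.3×(302−435) = -20900 J.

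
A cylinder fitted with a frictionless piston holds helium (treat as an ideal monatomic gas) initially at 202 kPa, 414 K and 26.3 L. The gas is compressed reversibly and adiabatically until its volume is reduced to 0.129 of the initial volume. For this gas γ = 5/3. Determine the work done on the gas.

23200 J

n = P₁V₁/(RT₁) = 202×26.3/(8.314×414) = 1.54 mol.
Adiabatic: TV^(γ−1) = const ⇒ T₂ = 414×(7.75)^0.667 = 1620 K; PV^γ = const ⇒ P₂ = 6130 kPa.
ΔU = nCvΔT = 1.54×12.5×(1620−414) = 23200 J.
Q = 0 for an adiabatic process, so W = −ΔU = -23200 J.
Work done on the gas = −W_by = 23200 J.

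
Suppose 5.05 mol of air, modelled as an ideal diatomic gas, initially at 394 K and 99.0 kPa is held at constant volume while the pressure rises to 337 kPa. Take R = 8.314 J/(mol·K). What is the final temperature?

V₁ = nRT₁/P₁ = 5.05×8.314×394/99.0 = 167 L.
Isochoric: V stays 167 L; P/T = const ⇒ T₂ = 1340 K, P₂ = 337 kPa.

1340 K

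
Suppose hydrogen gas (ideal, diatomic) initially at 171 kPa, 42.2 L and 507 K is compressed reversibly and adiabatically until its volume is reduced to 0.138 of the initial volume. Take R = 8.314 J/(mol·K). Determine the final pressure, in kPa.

Adiabatic: TV^(γ−1) = const ⇒ T₂ = 507×(7.25)^0.400 = 1120 K; PV^γ = const ⇒ P₂ = 2740 kPa.

2740 kPa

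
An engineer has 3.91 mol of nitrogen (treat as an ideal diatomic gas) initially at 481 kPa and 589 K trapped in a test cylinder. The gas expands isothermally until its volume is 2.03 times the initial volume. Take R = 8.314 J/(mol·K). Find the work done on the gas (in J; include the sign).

V₁ = nRT₁/P₁ = 3.91×8.314×589/481 = 39.8 L.
Isothermal: T stays 589 K; PV = const ⇒ V₂ = 80.8 L, P₂ = 237 kPa.
W = nRT ln(V₂/V₁) = 3.91×8.314×589×ln(2.03) = 13600 J.
Work done on the gas = −W_by = -13600 J.

-13600 J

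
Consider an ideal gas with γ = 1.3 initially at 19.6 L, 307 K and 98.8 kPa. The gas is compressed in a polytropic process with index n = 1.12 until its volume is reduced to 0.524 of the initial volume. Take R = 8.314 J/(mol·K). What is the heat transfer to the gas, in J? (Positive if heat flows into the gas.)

n = P₁V₁/(RT₁) = 98.8×19.6/(8.314×307) = 0.759 mol.
Polytropic n=1.12: T₂ = T₁(V₁/V₂)^(n−1) = 307×(1.91)^0.12 = 332 K; P₂ = P₁(V₁/V₂)^n = 204 kPa.
W = (P₁V₁−P₂V₂)/(n−1) = (98.8×19.6−204×10.3)/0.12 = -1300 J.
ΔU = nCvΔT = 0.759×27.7×(332−307) = 521 J.
Q = ΔU + W = -781 J.

-781 J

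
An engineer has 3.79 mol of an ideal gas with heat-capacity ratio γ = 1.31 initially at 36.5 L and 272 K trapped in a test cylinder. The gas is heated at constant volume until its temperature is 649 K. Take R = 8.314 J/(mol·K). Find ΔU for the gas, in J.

38300 J

P₁ = nRT₁/V₁ = 3.79×8.314×272/36.5 = 235 kPa.
Isochoric: V stays 36.5 L; P/T = const ⇒ T₂ = 649 K, P₂ = 560 kPa.
For an ideal gas ΔU = nCvΔT with Cv = R/(γ−1) = 26.8 J/(mol·K).
ΔU = 3.79×26.8×(649−272) = 38300 J.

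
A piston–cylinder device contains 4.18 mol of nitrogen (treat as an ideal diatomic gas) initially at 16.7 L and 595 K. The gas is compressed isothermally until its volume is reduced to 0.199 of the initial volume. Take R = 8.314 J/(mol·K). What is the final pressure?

6220 kPa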